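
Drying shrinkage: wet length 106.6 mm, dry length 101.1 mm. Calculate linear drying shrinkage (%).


DS = (106.6 - 101.1) / 106.6 * 100 = 5.16%

5.16


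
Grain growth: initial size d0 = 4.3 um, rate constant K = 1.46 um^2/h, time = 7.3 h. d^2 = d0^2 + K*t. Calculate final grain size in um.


d^2 = 4.3^2 + 1.46*7.3 = 29.148
d = sqrt(29.148) = 5.4 um

5.4


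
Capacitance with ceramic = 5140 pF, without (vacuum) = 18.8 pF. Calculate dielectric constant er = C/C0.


er = 5140 / 18.8 = 273.4

273.4


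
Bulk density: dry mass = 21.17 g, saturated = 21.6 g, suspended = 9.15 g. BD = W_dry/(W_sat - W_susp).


BD = 21.17 / (21.6 - 9.15) = 21.17 / 12.45 = 1.7 g/cm^3

1.7


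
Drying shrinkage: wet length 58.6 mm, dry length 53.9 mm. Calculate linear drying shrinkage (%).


DS = (58.6 - 53.9) / 58.6 * 100 = 8.02%

8.02


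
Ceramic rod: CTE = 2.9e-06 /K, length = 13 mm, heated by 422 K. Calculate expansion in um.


dL = 2.9e-06 * 13 * 422 * 1000 = 15.909 um

15.909


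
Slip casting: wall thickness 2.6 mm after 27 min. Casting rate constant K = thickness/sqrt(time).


K = 2.6 / sqrt(27) = 2.6 / 5.1962 = 0.5 mm/min^0.5

0.5


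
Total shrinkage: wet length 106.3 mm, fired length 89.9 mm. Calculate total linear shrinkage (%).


TS = (106.3 - 89.9) / 106.3 * 100 = 15.43%

15.43


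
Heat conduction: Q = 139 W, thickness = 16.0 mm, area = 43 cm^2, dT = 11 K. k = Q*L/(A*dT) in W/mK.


k = 139*16.0/1000/(43/10000*11) = 47.02 W/mK

47.02


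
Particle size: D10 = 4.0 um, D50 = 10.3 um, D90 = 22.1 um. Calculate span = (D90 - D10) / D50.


Span = (22.1 - 4.0) / 10.3 = 18.1 / 10.3 = 1.757

1.757


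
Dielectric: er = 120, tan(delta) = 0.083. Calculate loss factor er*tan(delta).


Loss = 120 * 0.083 = 9.96

9.96


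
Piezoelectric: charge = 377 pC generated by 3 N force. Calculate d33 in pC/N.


d33 = 377 / 3 = 125.7 pC/N

125.7


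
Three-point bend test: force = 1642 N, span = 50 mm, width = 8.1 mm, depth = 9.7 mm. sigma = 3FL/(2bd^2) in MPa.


sigma = 3*1642*50/(2*8.1*9.7^2) = 161.6 MPa

161.6


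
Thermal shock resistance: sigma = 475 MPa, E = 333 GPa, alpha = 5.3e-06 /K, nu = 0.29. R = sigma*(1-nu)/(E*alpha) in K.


R = 475*(1-0.29)/(333*1000*5.3e-06) = 191 K

191


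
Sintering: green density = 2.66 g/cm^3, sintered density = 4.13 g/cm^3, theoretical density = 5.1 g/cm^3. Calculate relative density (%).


Relative = 4.13 / 5.1 * 100 = 81.0%

81.0


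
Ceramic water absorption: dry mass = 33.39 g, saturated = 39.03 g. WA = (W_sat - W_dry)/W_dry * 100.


WA = (39.03 - 33.39) / 33.39 * 100 = 16.89%

16.89


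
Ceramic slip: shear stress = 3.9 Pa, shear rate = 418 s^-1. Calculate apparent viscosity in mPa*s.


eta = tau/gamma * 1000 = 3.9/418 * 1000 = 9.3 mPa*s

9.3


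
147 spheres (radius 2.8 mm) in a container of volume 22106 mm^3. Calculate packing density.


V_sphere = 4/3*pi*2.8^3 = 91.9523 mm^3
Total V = 147*91.9523 = 13516.9881 mm^3
PD = 13516.9881 / 22106 = 0.611

0.611


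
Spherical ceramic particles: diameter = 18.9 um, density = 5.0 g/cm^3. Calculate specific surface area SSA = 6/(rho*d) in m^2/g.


SSA = 6 / (5.0 * 18.9) = 0.063 m^2/g

0.063


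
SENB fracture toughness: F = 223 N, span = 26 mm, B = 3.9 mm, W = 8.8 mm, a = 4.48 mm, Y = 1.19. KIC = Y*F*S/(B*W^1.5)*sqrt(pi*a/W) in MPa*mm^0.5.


KIC = 1.19*223*26/(3.9*8.8^1.5)*sqrt(pi*4.48/8.8) = 85.71

85.71


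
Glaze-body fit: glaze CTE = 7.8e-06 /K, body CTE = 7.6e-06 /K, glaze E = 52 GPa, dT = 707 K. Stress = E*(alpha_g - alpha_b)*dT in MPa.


Stress = 52*1000*(7.8e-06 - 7.6e-06)*707 = 7.4 MPa

7.4


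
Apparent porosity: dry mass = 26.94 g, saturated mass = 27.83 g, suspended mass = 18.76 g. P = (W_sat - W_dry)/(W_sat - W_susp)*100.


P = (27.83 - 26.94) / (27.83 - 18.76) * 100 = 0.89 / 9.07 * 100 = 9.8%

9.8


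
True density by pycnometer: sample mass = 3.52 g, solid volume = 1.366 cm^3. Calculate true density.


TD = 3.52 / 1.366 = 2.577 g/cm^3

2.577


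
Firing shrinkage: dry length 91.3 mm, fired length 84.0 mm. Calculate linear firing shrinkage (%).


FS = (91.3 - 84.0) / 91.3 * 100 = 8.0%

8.0


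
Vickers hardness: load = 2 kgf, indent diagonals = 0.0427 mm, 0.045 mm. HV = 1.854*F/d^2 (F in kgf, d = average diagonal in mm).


d_avg = (0.0427+0.045)/2 = 0.04385 mm
HV = 1.854*2/0.04385^2 = 1928

1928


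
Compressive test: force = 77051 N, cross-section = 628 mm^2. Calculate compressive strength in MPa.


CS = 77051 / 628 = 122.7 MPa

122.7


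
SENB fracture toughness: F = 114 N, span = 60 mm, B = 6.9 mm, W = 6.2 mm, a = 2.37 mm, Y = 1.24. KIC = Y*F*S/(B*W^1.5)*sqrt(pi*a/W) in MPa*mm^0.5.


KIC = 1.24*114*60/(6.9*6.2^1.5)*sqrt(pi*2.37/6.2) = 87.26

87.26


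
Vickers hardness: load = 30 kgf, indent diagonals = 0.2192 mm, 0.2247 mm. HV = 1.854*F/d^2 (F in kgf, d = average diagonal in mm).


d_avg = (0.2192+0.2247)/2 = 0.22195 mm
HV = 1.854*30/0.22195^2 = 1129

1129


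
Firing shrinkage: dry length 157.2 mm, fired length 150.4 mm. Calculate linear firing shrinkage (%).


FS = (157.2 - 150.4) / 157.2 * 100 = 4.33%

4.33


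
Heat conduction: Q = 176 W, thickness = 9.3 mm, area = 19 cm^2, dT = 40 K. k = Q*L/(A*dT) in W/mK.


k = 176*9.3/1000/(19/10000*40) = 21.54 W/mK

21.54


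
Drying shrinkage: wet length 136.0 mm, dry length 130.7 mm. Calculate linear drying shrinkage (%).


DS = (136.0 - 130.7) / 136.0 * 100 = 3.9%

3.9


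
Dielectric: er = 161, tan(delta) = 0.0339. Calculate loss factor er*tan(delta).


Loss = 161 * 0.0339 = 5.458

5.458


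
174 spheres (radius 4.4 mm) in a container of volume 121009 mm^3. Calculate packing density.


V_sphere = 4/3*pi*4.4^3 = 356.8179 mm^3
Total V = 174*356.8179 = 62086.3146 mm^3
PD = 62086.3146 / 121009 = 0.513

0.513


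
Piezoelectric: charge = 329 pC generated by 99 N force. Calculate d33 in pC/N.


d33 = 329 / 99 = 3.3 pC/N

3.3


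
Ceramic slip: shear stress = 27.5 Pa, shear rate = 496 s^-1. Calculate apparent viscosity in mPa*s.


eta = tau/gamma * 1000 = 27.5/496 * 1000 = 55.4 mPa*s

55.4


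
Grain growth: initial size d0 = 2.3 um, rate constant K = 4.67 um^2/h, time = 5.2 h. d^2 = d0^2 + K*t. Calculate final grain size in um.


d^2 = 2.3^2 + 4.67*5.2 = 29.574
d = sqrt(29.574) = 5.44 um

5.44


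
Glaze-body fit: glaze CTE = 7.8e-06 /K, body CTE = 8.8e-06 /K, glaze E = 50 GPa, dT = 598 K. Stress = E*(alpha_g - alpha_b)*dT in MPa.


Stress = 50*1000*(7.8e-06 - 8.8e-06)*598 = -29.9 MPa

-29.9


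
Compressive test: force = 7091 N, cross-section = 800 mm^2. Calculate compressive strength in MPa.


CS = 7091 / 800 = 8.9 MPa

8.9


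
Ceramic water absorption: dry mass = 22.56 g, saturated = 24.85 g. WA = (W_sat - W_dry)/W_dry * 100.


WA = (24.85 - 22.56) / 22.56 * 100 = 10.15%

10.15


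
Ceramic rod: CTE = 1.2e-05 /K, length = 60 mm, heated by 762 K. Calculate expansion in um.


dL = 1.2e-05 * 60 * 762 * 1000 = 548.64 um

548.64


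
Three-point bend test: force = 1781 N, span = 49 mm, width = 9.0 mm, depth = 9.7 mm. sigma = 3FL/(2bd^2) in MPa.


sigma = 3*1781*49/(2*9.0*9.7^2) = 154.6 MPa

154.6


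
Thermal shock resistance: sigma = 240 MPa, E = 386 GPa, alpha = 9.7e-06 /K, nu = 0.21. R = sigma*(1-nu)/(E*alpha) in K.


R = 240*(1-0.21)/(386*1000*9.7e-06) = 51 K

51


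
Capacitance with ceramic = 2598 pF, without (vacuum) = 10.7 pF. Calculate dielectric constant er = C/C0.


er = 2598 / 10.7 = 242.8

242.8


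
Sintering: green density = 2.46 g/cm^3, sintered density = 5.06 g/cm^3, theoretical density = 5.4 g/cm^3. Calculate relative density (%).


Relative = 5.06 / 5.4 * 100 = 93.7%

93.7


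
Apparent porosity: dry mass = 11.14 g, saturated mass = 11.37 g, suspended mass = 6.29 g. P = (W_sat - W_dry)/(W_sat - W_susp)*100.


P = (11.37 - 11.14) / (11.37 - 6.29) * 100 = 0.23 / 5.08 * 100 = 4.5%

4.5


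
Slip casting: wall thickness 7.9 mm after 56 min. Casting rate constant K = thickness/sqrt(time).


K = 7.9 / sqrt(56) = 7.9 / 7.4833 = 1.056 mm/min^0.5

1.056


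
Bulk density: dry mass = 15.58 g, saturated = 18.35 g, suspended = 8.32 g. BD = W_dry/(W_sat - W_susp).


BD = 15.58 / (18.35 - 8.32) = 15.58 / 10.03 = 1.553 g/cm^3

1.553


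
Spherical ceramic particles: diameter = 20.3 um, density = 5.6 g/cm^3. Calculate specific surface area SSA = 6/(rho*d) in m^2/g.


SSA = 6 / (5.6 * 20.3) = 0.053 m^2/g

0.053


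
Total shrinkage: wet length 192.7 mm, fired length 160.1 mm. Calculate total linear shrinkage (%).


TS = (192.7 - 160.1) / 192.7 * 100 = 16.92%

16.92


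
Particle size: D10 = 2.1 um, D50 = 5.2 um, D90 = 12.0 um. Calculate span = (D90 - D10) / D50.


Span = (12.0 - 2.1) / 5.2 = 9.9 / 5.2 = 1.904

1.904


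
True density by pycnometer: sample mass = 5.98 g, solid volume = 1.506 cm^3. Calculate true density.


TD = 5.98 / 1.506 = 3.971 g/cm^3

3.971


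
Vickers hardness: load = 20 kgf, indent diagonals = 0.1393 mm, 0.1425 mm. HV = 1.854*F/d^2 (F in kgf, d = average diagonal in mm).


d_avg = (0.1393+0.1425)/2 = 0.1409 mm
HV = 1.854*20/0.1409^2 = 1868

1868


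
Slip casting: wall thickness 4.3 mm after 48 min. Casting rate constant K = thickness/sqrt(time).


K = 4.3 / sqrt(48) = 4.3 / 6.9282 = 0.621 mm/min^0.5

0.621


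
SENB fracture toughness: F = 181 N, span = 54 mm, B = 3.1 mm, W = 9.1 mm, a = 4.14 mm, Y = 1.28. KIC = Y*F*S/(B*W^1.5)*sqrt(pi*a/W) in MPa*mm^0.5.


KIC = 1.28*181*54/(3.1*9.1^1.5)*sqrt(pi*4.14/9.1) = 175.76

175.76


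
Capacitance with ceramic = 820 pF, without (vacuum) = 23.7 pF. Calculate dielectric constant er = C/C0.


er = 820 / 23.7 = 34.6

34.6


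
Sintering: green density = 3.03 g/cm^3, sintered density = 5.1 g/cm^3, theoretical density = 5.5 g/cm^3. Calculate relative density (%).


Relative = 5.1 / 5.5 * 100 = 92.7%

92.7


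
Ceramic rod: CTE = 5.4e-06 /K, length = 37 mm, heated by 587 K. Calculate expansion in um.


dL = 5.4e-06 * 37 * 587 * 1000 = 117.283 um

117.283


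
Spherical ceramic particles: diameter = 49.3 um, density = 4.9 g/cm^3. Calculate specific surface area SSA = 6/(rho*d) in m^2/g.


SSA = 6 / (4.9 * 49.3) = 0.025 m^2/g

0.025


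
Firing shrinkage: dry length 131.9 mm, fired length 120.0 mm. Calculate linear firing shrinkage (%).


FS = (131.9 - 120.0) / 131.9 * 100 = 9.02%

9.02


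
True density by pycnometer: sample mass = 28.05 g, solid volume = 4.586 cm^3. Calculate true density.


TD = 28.05 / 4.586 = 6.116 g/cm^3

6.116


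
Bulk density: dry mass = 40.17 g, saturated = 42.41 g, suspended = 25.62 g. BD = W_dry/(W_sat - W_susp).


BD = 40.17 / (42.41 - 25.62) = 40.17 / 16.79 = 2.392 g/cm^3

2.392


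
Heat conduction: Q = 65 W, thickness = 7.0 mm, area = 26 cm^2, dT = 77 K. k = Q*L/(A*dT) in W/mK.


k = 65*7.0/1000/(26/10000*77) = 2.27 W/mK

2.27


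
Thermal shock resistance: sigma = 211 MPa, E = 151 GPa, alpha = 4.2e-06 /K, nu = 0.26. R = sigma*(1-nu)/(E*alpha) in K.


R = 211*(1-0.26)/(151*1000*4.2e-06) = 246 K

246


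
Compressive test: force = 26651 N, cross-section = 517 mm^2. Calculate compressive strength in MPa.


CS = 26651 / 517 = 51.5 MPa

51.5


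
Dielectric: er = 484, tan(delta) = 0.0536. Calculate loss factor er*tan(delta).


Loss = 484 * 0.0536 = 25.942

25.942


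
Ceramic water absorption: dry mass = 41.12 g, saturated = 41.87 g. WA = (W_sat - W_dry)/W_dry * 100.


WA = (41.87 - 41.12) / 41.12 * 100 = 1.82%

1.82


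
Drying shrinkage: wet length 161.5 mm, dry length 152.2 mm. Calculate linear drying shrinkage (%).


DS = (161.5 - 152.2) / 161.5 * 100 = 5.76%

5.76


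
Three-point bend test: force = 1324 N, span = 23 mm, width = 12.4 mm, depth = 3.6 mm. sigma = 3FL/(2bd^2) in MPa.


sigma = 3*1324*23/(2*12.4*3.6^2) = 284.2 MPa

284.2


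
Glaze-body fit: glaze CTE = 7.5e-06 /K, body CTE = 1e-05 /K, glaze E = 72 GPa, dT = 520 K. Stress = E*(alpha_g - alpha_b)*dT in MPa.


Stress = 72*1000*(7.5e-06 - 1e-05)*520 = -93.6 MPa

-93.6


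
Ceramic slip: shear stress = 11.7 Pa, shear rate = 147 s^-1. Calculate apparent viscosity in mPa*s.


eta = tau/gamma * 1000 = 11.7/147 * 1000 = 79.6 mPa*s

79.6


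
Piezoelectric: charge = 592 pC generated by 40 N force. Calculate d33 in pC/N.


d33 = 592 / 40 = 14.8 pC/N

14.8


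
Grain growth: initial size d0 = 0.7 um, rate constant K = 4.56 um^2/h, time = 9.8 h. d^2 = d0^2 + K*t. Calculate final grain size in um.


d^2 = 0.7^2 + 4.56*9.8 = 45.178
d = sqrt(45.178) = 6.72 um

6.72


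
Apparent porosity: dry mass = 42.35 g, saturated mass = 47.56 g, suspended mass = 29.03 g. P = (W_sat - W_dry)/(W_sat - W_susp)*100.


P = (47.56 - 42.35) / (47.56 - 29.03) * 100 = 5.21 / 18.53 * 100 = 28.1%

28.1


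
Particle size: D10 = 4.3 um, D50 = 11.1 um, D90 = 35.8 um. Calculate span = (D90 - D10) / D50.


Span = (35.8 - 4.3) / 11.1 = 31.5 / 11.1 = 2.838

2.838


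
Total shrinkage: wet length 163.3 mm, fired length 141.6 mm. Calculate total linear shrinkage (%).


TS = (163.3 - 141.6) / 163.3 * 100 = 13.29%

13.29


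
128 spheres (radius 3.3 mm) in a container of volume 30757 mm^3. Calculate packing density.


V_sphere = 4/3*pi*3.3^3 = 150.5326 mm^3
Total V = 128*150.5326 = 19268.1728 mm^3
PD = 19268.1728 / 30757 = 0.626

0.626


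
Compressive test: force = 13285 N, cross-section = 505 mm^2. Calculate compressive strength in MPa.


CS = 13285 / 505 = 26.3 MPa

26.3


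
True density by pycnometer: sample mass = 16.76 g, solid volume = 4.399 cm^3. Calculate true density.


TD = 16.76 / 4.399 = 3.81 g/cm^3

3.81


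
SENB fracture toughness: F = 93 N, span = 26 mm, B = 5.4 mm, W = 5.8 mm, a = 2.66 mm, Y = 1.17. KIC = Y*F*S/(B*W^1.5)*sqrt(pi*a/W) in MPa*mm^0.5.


KIC = 1.17*93*26/(5.4*5.8^1.5)*sqrt(pi*2.66/5.8) = 45.02

45.02


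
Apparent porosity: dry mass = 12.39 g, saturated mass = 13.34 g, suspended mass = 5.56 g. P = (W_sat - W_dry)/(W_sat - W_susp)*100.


P = (13.34 - 12.39) / (13.34 - 5.56) * 100 = 0.95 / 7.78 * 100 = 12.2%

12.2


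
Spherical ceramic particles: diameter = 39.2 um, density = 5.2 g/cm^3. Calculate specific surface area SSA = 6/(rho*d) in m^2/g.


SSA = 6 / (5.2 * 39.2) = 0.029 m^2/g

0.029


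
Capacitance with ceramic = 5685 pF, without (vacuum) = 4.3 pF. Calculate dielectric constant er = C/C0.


er = 5685 / 4.3 = 1322.09

1322.09


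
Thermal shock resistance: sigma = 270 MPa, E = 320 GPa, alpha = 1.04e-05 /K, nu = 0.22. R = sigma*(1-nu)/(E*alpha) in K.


R = 270*(1-0.22)/(320*1000*1.04e-05) = 63 K

63


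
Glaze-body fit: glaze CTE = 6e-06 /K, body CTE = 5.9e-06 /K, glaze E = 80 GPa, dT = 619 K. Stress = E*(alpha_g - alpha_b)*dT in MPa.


Stress = 80*1000*(6e-06 - 5.9e-06)*619 = 5.0 MPa

5.0


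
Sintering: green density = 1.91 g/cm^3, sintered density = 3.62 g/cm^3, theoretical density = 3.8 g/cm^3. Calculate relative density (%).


Relative = 3.62 / 3.8 * 100 = 95.3%

95.3


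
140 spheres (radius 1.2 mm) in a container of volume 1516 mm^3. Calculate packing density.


V_sphere = 4/3*pi*1.2^3 = 7.2382 mm^3
Total V = 140*7.2382 = 1013.348 mm^3
PD = 1013.348 / 1516 = 0.668

0.668


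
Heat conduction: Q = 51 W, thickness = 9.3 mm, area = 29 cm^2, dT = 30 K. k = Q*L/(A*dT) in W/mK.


k = 51*9.3/1000/(29/10000*30) = 5.45 W/mK

5.45


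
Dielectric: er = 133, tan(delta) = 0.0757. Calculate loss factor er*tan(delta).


Loss = 133 * 0.0757 = 10.068

10.068


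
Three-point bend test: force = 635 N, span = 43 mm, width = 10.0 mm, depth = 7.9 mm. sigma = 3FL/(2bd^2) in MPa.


sigma = 3*635*43/(2*10.0*7.9^2) = 65.6 MPa

65.6


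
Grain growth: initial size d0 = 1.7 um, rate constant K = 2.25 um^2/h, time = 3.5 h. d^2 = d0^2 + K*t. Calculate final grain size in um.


d^2 = 1.7^2 + 2.25*3.5 = 10.765
d = sqrt(10.765) = 3.28 um

3.28


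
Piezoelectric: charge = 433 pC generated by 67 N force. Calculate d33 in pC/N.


d33 = 433 / 67 = 6.5 pC/N

6.5


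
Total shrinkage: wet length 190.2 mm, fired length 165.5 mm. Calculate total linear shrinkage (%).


TS = (190.2 - 165.5) / 190.2 * 100 = 12.99%

12.99


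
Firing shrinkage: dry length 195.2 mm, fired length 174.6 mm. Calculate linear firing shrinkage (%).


FS = (195.2 - 174.6) / 195.2 * 100 = 10.55%

10.55


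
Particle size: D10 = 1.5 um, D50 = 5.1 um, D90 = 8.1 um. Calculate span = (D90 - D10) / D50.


Span = (8.1 - 1.5) / 5.1 = 6.6 / 5.1 = 1.294

1.294


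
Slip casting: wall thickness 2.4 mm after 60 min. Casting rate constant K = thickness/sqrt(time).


K = 2.4 / sqrt(60) = 2.4 / 7.746 = 0.31 mm/min^0.5

0.31


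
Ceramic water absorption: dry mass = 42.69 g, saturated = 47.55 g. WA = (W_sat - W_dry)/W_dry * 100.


WA = (47.55 - 42.69) / 42.69 * 100 = 11.38%

11.38


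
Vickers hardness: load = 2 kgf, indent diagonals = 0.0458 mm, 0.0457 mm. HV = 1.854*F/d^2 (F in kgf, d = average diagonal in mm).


d_avg = (0.0458+0.0457)/2 = 0.04575 mm
HV = 1.854*2/0.04575^2 = 1772

1772


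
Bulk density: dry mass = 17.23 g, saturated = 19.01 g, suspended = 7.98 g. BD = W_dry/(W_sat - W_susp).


BD = 17.23 / (19.01 - 7.98) = 17.23 / 11.03 = 1.562 g/cm^3

1.562


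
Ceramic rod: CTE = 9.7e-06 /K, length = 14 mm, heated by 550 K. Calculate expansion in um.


dL = 9.7e-06 * 14 * 550 * 1000 = 74.69 um

74.69


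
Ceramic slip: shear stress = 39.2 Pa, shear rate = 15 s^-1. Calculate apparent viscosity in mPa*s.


eta = tau/gamma * 1000 = 39.2/15 * 1000 = 2613.3 mPa*s

2613.3


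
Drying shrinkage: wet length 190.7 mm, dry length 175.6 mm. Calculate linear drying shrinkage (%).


DS = (190.7 - 175.6) / 190.7 * 100 = 7.92%

7.92


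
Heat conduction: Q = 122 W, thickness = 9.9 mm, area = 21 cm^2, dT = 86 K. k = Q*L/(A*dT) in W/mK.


k = 122*9.9/1000/(21/10000*86) = 6.69 W/mK

6.69


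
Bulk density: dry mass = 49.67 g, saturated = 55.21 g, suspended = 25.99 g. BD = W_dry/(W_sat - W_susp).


BD = 49.67 / (55.21 - 25.99) = 49.67 / 29.22 = 1.7 g/cm^3

1.7


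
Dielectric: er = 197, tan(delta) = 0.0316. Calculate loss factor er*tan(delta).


Loss = 197 * 0.0316 = 6.225

6.225


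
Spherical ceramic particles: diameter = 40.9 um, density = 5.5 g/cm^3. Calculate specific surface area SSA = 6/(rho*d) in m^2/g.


SSA = 6 / (5.5 * 40.9) = 0.027 m^2/g

0.027


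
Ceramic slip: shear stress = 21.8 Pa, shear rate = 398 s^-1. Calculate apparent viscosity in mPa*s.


eta = tau/gamma * 1000 = 21.8/398 * 1000 = 54.8 mPa*s

54.8


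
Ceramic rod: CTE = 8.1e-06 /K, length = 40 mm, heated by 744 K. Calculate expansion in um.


dL = 8.1e-06 * 40 * 744 * 1000 = 241.056 um

241.056


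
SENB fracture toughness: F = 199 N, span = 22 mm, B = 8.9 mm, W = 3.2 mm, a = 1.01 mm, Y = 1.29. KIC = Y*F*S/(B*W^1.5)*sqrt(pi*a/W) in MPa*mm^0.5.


KIC = 1.29*199*22/(8.9*3.2^1.5)*sqrt(pi*1.01/3.2) = 110.39

110.39


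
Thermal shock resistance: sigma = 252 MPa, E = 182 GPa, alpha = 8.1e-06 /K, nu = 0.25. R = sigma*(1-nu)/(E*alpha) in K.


R = 252*(1-0.25)/(182*1000*8.1e-06) = 128 K

128


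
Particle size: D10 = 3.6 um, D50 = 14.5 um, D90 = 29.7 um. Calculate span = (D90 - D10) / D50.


Span = (29.7 - 3.6) / 14.5 = 26.1 / 14.5 = 1.8

1.8


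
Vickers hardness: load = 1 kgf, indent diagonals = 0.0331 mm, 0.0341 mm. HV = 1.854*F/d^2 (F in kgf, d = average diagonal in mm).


d_avg = (0.0331+0.0341)/2 = 0.0336 mm
HV = 1.854*1/0.0336^2 = 1642

1642


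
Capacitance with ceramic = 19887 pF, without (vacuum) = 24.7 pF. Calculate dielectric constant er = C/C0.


er = 19887 / 24.7 = 805.14

805.14


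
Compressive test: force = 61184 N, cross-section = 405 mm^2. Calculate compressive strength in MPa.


CS = 61184 / 405 = 151.1 MPa

151.1


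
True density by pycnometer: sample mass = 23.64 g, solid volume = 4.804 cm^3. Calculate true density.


TD = 23.64 / 4.804 = 4.921 g/cm^3

4.921


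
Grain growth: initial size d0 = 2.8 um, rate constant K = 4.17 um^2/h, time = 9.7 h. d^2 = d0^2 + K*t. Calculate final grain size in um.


d^2 = 2.8^2 + 4.17*9.7 = 48.289
d = sqrt(48.289) = 6.95 um

6.95


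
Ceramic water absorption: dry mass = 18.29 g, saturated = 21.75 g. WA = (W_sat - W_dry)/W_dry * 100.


WA = (21.75 - 18.29) / 18.29 * 100 = 18.92%

18.92


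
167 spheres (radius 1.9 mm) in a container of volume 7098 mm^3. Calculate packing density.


V_sphere = 4/3*pi*1.9^3 = 28.7309 mm^3
Total V = 167*28.7309 = 4798.0603 mm^3
PD = 4798.0603 / 7098 = 0.676

0.676


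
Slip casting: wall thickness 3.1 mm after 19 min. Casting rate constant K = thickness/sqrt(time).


K = 3.1 / sqrt(19) = 3.1 / 4.3589 = 0.711 mm/min^0.5

0.711


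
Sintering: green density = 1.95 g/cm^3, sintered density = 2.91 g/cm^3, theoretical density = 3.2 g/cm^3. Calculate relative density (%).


Relative = 2.91 / 3.2 * 100 = 90.9%

90.9


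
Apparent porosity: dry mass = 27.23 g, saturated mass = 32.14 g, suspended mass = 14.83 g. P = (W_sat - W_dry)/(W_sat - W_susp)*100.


P = (32.14 - 27.23) / (32.14 - 14.83) * 100 = 4.91 / 17.31 * 100 = 28.4%

28.4


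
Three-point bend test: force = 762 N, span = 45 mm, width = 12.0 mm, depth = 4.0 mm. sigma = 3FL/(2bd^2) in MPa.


sigma = 3*762*45/(2*12.0*4.0^2) = 267.9 MPa

267.9


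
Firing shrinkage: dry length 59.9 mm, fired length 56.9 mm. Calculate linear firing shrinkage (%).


FS = (59.9 - 56.9) / 59.9 * 100 = 5.01%

5.01


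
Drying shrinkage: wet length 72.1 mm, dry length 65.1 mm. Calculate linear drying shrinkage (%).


DS = (72.1 - 65.1) / 72.1 * 100 = 9.71%

9.71


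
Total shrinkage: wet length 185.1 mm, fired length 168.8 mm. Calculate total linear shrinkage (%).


TS = (185.1 - 168.8) / 185.1 * 100 = 8.81%

8.81


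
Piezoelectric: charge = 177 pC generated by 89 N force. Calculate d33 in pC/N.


d33 = 177 / 89 = 2.0 pC/N

2.0


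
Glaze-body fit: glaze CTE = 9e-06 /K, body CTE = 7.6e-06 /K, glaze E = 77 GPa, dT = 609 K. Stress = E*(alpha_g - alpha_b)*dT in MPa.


Stress = 77*1000*(9e-06 - 7.6e-06)*609 = 65.7 MPa

65.7


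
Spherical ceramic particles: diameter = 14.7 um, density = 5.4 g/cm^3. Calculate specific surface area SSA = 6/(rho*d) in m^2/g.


SSA = 6 / (5.4 * 14.7) = 0.076 m^2/g

0.076


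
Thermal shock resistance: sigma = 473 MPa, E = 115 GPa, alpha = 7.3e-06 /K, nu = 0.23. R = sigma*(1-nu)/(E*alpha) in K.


R = 473*(1-0.23)/(115*1000*7.3e-06) = 434 K

434


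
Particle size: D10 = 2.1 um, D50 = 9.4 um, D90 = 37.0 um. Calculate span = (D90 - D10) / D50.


Span = (37.0 - 2.1) / 9.4 = 34.9 / 9.4 = 3.713

3.713


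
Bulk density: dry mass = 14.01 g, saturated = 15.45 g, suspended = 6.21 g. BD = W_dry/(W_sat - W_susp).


BD = 14.01 / (15.45 - 6.21) = 14.01 / 9.24 = 1.516 g/cm^3

1.516


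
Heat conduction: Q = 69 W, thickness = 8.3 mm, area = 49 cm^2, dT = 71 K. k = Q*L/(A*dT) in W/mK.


k = 69*8.3/1000/(49/10000*71) = 1.65 W/mK

1.65


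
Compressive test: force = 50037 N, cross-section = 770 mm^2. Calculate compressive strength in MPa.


CS = 50037 / 770 = 65.0 MPa

65.0


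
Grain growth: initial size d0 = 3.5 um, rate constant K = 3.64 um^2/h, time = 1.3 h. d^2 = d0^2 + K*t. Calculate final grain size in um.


d^2 = 3.5^2 + 3.64*1.3 = 16.982
d = sqrt(16.982) = 4.12 um

4.12


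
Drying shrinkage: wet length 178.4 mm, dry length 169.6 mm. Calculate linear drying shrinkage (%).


DS = (178.4 - 169.6) / 178.4 * 100 = 4.93%

4.93


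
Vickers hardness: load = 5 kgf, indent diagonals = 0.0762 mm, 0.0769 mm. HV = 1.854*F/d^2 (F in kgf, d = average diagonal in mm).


d_avg = (0.0762+0.0769)/2 = 0.07655 mm
HV = 1.854*5/0.07655^2 = 1582

1582


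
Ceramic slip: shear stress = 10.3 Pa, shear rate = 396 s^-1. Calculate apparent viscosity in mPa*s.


eta = tau/gamma * 1000 = 10.3/396 * 1000 = 26.0 mPa*s

26.0


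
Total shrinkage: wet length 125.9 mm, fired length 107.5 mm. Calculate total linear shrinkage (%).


TS = (125.9 - 107.5) / 125.9 * 100 = 14.61%

14.61


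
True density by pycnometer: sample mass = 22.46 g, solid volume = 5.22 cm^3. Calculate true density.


TD = 22.46 / 5.22 = 4.303 g/cm^3

4.303


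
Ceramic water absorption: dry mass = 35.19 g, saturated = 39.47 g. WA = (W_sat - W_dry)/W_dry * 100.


WA = (39.47 - 35.19) / 35.19 * 100 = 12.16%

12.16


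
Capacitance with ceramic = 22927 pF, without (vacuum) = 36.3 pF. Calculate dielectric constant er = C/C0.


er = 22927 / 36.3 = 631.6

631.6


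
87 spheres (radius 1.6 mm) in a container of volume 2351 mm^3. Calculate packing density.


V_sphere = 4/3*pi*1.6^3 = 17.1573 mm^3
Total V = 87*17.1573 = 1492.6851 mm^3
PD = 1492.6851 / 2351 = 0.635

0.635


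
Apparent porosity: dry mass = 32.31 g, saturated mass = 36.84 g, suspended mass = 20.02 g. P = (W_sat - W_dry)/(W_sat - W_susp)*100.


P = (36.84 - 32.31) / (36.84 - 20.02) * 100 = 4.53 / 16.82 * 100 = 26.9%

26.9


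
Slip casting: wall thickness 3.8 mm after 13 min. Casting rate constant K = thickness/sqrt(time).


K = 3.8 / sqrt(13) = 3.8 / 3.6056 = 1.054 mm/min^0.5

1.054


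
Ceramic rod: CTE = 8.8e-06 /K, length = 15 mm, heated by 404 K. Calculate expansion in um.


dL = 8.8e-06 * 15 * 404 * 1000 = 53.328 um

53.328


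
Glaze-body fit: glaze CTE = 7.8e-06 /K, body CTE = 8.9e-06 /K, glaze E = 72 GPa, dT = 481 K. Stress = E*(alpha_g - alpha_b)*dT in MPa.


Stress = 72*1000*(7.8e-06 - 8.9e-06)*481 = -38.1 MPa

-38.1


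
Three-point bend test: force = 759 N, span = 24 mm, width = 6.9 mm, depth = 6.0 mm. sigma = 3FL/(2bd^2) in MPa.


sigma = 3*759*24/(2*6.9*6.0^2) = 110.0 MPa

110.0


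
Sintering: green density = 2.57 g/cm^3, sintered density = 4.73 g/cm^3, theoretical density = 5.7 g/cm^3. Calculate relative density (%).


Relative = 4.73 / 5.7 * 100 = 83.0%

83.0


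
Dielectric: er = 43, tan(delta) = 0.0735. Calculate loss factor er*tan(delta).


Loss = 43 * 0.0735 = 3.161

3.161


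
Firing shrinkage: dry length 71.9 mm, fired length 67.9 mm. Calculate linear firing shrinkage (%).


FS = (71.9 - 67.9) / 71.9 * 100 = 5.56%

5.56


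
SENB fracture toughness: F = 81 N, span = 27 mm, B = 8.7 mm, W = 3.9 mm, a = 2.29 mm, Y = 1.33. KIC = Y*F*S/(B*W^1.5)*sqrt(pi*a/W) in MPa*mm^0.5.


KIC = 1.33*81*27/(8.7*3.9^1.5)*sqrt(pi*2.29/3.9) = 58.96

58.96


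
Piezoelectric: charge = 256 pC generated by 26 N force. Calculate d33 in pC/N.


d33 = 256 / 26 = 9.8 pC/N

9.8


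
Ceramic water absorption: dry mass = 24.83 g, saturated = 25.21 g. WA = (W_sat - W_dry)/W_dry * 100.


WA = (25.21 - 24.83) / 24.83 * 100 = 1.53%

1.53


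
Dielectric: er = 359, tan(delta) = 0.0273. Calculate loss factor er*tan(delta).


Loss = 359 * 0.0273 = 9.801

9.801


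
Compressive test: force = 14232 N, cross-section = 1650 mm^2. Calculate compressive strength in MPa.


CS = 14232 / 1650 = 8.6 MPa

8.6


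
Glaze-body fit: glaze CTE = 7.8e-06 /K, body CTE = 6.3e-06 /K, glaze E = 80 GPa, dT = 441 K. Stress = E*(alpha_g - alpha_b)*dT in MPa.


Stress = 80*1000*(7.8e-06 - 6.3e-06)*441 = 52.9 MPa

52.9


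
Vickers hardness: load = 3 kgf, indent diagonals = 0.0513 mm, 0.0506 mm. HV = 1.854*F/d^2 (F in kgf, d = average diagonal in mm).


d_avg = (0.0513+0.0506)/2 = 0.05095 mm
HV = 1.854*3/0.05095^2 = 2143

2143


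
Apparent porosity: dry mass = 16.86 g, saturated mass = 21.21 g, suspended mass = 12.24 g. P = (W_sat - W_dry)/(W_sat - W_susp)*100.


P = (21.21 - 16.86) / (21.21 - 12.24) * 100 = 4.35 / 8.97 * 100 = 48.5%

48.5


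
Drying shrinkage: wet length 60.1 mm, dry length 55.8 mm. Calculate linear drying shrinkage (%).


DS = (60.1 - 55.8) / 60.1 * 100 = 7.15%

7.15


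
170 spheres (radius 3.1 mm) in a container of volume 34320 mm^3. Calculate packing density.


V_sphere = 4/3*pi*3.1^3 = 124.7882 mm^3
Total V = 170*124.7882 = 21213.994 mm^3
PD = 21213.994 / 34320 = 0.618

0.618


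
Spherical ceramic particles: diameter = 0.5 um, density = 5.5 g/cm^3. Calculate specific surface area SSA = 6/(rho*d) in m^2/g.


SSA = 6 / (5.5 * 0.5) = 2.182 m^2/g

2.182


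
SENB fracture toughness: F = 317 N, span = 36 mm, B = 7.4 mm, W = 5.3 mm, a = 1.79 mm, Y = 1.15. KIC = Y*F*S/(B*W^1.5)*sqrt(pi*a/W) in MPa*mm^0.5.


KIC = 1.15*317*36/(7.4*5.3^1.5)*sqrt(pi*1.79/5.3) = 149.72

149.72


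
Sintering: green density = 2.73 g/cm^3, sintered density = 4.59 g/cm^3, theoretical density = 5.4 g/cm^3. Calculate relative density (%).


Relative = 4.59 / 5.4 * 100 = 85.0%

85.0


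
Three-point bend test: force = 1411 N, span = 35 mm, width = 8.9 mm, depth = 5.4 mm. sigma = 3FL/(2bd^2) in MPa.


sigma = 3*1411*35/(2*8.9*5.4^2) = 285.4 MPa

285.4


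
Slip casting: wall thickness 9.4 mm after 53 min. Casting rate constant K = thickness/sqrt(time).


K = 9.4 / sqrt(53) = 9.4 / 7.2801 = 1.291 mm/min^0.5

1.291


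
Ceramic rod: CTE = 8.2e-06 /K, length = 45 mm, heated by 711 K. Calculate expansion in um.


dL = 8.2e-06 * 45 * 711 * 1000 = 262.359 um

262.359


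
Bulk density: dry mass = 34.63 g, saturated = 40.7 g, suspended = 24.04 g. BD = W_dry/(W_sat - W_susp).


BD = 34.63 / (40.7 - 24.04) = 34.63 / 16.66 = 2.079 g/cm^3

2.079


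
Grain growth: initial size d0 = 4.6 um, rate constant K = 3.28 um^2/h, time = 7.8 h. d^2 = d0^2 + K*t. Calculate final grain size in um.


d^2 = 4.6^2 + 3.28*7.8 = 46.744
d = sqrt(46.744) = 6.84 um

6.84


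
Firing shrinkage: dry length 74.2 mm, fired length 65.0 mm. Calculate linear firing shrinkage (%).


FS = (74.2 - 65.0) / 74.2 * 100 = 12.4%

12.4


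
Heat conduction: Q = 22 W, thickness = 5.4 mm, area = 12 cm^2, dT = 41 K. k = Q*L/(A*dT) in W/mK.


k = 22*5.4/1000/(12/10000*41) = 2.41 W/mK

2.41


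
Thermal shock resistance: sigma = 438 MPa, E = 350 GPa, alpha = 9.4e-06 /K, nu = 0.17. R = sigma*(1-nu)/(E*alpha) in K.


R = 438*(1-0.17)/(350*1000*9.4e-06) = 110 K

110


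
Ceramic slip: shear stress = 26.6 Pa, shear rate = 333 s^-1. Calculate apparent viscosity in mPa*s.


eta = tau/gamma * 1000 = 26.6/333 * 1000 = 79.9 mPa*s

79.9


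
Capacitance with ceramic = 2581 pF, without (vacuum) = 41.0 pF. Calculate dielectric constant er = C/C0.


er = 2581 / 41.0 = 62.95

62.95


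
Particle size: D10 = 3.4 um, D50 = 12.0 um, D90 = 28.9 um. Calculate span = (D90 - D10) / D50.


Span = (28.9 - 3.4) / 12.0 = 25.5 / 12.0 = 2.125

2.125


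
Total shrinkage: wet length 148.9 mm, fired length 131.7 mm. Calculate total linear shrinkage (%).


TS = (148.9 - 131.7) / 148.9 * 100 = 11.55%

11.55


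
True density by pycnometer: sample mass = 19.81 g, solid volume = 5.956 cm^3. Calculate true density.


TD = 19.81 / 5.956 = 3.326 g/cm^3

3.326


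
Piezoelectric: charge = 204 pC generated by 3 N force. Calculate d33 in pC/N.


d33 = 204 / 3 = 68.0 pC/N

68.0


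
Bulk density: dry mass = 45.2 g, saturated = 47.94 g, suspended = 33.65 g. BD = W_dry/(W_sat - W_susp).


BD = 45.2 / (47.94 - 33.65) = 45.2 / 14.29 = 3.163 g/cm^3

3.163


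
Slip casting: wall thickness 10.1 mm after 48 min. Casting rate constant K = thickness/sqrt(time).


K = 10.1 / sqrt(48) = 10.1 / 6.9282 = 1.458 mm/min^0.5

1.458


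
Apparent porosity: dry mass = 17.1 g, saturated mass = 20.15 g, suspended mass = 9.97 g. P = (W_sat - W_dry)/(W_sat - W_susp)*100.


P = (20.15 - 17.1) / (20.15 - 9.97) * 100 = 3.05 / 10.18 * 100 = 30.0%

30.0


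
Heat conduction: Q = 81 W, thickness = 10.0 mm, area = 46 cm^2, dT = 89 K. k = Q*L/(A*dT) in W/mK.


k = 81*10.0/1000/(46/10000*89) = 1.98 W/mK

1.98


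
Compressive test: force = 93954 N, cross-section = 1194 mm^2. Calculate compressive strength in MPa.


CS = 93954 / 1194 = 78.7 MPa

78.7


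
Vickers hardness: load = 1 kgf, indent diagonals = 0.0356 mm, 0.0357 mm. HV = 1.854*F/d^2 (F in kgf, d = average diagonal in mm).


d_avg = (0.0356+0.0357)/2 = 0.03565 mm
HV = 1.854*1/0.03565^2 = 1459

1459


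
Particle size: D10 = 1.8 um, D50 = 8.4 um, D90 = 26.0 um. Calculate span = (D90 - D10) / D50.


Span = (26.0 - 1.8) / 8.4 = 24.2 / 8.4 = 2.881

2.881


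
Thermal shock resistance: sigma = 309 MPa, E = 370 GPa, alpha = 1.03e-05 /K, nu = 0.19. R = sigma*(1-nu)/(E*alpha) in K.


R = 309*(1-0.19)/(370*1000*1.03e-05) = 66 K

66


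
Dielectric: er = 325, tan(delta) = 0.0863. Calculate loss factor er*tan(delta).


Loss = 325 * 0.0863 = 28.048

28.048


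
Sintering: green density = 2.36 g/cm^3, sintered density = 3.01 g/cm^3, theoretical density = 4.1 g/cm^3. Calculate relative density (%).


Relative = 3.01 / 4.1 * 100 = 73.4%

73.4


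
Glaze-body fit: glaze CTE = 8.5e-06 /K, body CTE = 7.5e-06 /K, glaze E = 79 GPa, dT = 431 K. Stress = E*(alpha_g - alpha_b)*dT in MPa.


Stress = 79*1000*(8.5e-06 - 7.5e-06)*431 = 34.0 MPa

34.0


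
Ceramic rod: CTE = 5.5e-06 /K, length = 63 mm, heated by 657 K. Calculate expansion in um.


dL = 5.5e-06 * 63 * 657 * 1000 = 227.651 um

227.651


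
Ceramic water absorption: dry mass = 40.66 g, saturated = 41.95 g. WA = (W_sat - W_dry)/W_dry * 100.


WA = (41.95 - 40.66) / 40.66 * 100 = 3.17%

3.17


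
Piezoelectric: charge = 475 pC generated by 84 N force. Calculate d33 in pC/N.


d33 = 475 / 84 = 5.7 pC/N

5.7


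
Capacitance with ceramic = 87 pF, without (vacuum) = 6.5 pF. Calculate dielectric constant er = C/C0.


er = 87 / 6.5 = 13.38

13.38


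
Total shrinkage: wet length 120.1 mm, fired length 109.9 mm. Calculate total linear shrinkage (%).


TS = (120.1 - 109.9) / 120.1 * 100 = 8.49%

8.49


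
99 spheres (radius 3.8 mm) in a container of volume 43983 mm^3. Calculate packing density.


V_sphere = 4/3*pi*3.8^3 = 229.8473 mm^3
Total V = 99*229.8473 = 22754.8827 mm^3
PD = 22754.8827 / 43983 = 0.517

0.517


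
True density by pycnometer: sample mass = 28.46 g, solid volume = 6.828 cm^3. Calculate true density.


TD = 28.46 / 6.828 = 4.168 g/cm^3

4.168


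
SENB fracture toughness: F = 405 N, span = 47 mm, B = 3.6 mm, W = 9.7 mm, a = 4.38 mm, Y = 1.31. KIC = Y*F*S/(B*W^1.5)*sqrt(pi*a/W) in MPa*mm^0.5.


KIC = 1.31*405*47/(3.6*9.7^1.5)*sqrt(pi*4.38/9.7) = 273.08

273.08


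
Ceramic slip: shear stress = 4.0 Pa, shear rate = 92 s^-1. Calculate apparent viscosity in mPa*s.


eta = tau/gamma * 1000 = 4.0/92 * 1000 = 43.5 mPa*s

43.5


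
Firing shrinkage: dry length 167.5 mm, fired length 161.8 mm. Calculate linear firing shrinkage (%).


FS = (167.5 - 161.8) / 167.5 * 100 = 3.4%

3.4


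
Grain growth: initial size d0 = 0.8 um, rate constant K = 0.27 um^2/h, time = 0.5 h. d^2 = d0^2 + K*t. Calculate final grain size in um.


d^2 = 0.8^2 + 0.27*0.5 = 0.775
d = sqrt(0.775) = 0.88 um

0.88


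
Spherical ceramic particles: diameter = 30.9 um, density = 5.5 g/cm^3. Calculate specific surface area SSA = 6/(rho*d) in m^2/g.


SSA = 6 / (5.5 * 30.9) = 0.035 m^2/g

0.035


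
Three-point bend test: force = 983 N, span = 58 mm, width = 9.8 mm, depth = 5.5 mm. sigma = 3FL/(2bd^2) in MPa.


sigma = 3*983*58/(2*9.8*5.5^2) = 288.5 MPa

288.5


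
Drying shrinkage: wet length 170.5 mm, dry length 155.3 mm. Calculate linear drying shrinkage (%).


DS = (170.5 - 155.3) / 170.5 * 100 = 8.91%

8.91


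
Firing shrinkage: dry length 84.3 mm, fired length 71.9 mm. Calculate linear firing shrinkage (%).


FS = (84.3 - 71.9) / 84.3 * 100 = 14.71%

14.71


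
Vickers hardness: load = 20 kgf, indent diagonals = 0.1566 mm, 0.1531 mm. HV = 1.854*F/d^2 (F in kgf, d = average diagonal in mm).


d_avg = (0.1566+0.1531)/2 = 0.15485 mm
HV = 1.854*20/0.15485^2 = 1546

1546


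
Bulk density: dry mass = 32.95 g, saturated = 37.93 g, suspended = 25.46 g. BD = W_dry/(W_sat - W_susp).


BD = 32.95 / (37.93 - 25.46) = 32.95 / 12.47 = 2.642 g/cm^3

2.642


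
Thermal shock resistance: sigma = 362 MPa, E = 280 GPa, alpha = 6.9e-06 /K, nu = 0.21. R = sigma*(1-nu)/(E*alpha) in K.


R = 362*(1-0.21)/(280*1000*6.9e-06) = 148 K

148


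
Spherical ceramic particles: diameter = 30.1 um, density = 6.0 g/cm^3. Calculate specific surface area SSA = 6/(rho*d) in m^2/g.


SSA = 6 / (6.0 * 30.1) = 0.033 m^2/g

0.033


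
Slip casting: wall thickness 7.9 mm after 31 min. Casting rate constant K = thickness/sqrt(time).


K = 7.9 / sqrt(31) = 7.9 / 5.5678 = 1.419 mm/min^0.5

1.419


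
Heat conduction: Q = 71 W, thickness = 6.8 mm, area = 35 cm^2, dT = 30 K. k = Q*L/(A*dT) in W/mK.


k = 71*6.8/1000/(35/10000*30) = 4.6 W/mK

4.6


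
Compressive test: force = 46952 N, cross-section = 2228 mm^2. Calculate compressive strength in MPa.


CS = 46952 / 2228 = 21.1 MPa

21.1


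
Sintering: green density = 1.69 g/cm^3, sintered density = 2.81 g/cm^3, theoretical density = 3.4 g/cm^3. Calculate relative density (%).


Relative = 2.81 / 3.4 * 100 = 82.6%

82.6


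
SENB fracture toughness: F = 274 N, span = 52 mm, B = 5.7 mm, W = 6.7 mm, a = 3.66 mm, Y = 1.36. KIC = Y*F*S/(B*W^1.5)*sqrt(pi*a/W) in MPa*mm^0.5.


KIC = 1.36*274*52/(5.7*6.7^1.5)*sqrt(pi*3.66/6.7) = 256.79

256.79


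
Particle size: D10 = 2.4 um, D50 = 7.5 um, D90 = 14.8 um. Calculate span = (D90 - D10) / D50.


Span = (14.8 - 2.4) / 7.5 = 12.4 / 7.5 = 1.653

1.653


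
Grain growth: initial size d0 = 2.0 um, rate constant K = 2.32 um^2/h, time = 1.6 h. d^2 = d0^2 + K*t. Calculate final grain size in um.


d^2 = 2.0^2 + 2.32*1.6 = 7.712
d = sqrt(7.712) = 2.78 um

2.78


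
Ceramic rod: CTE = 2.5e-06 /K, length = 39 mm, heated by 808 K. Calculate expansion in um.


dL = 2.5e-06 * 39 * 808 * 1000 = 78.78 um

78.78


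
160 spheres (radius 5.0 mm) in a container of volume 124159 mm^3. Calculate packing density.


V_sphere = 4/3*pi*5.0^3 = 523.5988 mm^3
Total V = 160*523.5988 = 83775.808 mm^3
PD = 83775.808 / 124159 = 0.675

0.675


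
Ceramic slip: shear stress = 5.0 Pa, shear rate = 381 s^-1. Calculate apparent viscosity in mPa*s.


eta = tau/gamma * 1000 = 5.0/381 * 1000 = 13.1 mPa*s

13.1


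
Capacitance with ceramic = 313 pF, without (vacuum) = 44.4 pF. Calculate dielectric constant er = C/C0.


er = 313 / 44.4 = 7.05

7.05


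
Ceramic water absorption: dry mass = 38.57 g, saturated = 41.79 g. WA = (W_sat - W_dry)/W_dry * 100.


WA = (41.79 - 38.57) / 38.57 * 100 = 8.35%

8.35


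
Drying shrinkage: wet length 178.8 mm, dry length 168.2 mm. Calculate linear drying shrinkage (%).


DS = (178.8 - 168.2) / 178.8 * 100 = 5.93%

5.93


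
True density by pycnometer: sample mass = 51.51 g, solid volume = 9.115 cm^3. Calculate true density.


TD = 51.51 / 9.115 = 5.651 g/cm^3

5.651


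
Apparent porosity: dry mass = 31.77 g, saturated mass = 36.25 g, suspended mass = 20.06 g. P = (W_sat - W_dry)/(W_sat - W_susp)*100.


P = (36.25 - 31.77) / (36.25 - 20.06) * 100 = 4.48 / 16.19 * 100 = 27.7%

27.7


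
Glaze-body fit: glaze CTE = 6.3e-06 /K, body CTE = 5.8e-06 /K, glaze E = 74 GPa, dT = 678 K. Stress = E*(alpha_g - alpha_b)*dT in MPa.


Stress = 74*1000*(6.3e-06 - 5.8e-06)*678 = 25.1 MPa

25.1


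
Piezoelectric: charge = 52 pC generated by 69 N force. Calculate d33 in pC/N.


d33 = 52 / 69 = 0.8 pC/N

0.8


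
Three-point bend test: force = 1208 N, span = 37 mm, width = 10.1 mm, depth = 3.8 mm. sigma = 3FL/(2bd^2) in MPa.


sigma = 3*1208*37/(2*10.1*3.8^2) = 459.7 MPa

459.7
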